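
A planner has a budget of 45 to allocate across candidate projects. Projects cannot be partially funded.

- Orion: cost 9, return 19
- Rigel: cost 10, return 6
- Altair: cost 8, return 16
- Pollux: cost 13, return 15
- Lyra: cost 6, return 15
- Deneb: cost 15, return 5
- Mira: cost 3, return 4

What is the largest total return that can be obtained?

69

This is a 0-1 knapsack instance.
Take Orion, Altair, Pollux, Lyra, and Mira: cost 9 + 8 + 13 + 6 + 3 = 39 ≤ 45, return 19 + 16 + 15 + 15 + 4 = 69.
No other feasible combination does better.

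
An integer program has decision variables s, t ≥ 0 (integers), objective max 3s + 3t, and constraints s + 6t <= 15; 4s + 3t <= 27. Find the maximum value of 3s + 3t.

The continuous relaxation peaks at (5.57, 1.57) with value 21.43; rounding to a feasible lattice point costs some objective.
(s,t)=(6,1): 1·6+6·1=12≤15, 4·6+3·1=27≤27, objective 21.
(s,t)=(5,1): 1·5+6·1=11≤15, 4·5+3·1=23≤27, objective 18.
(s,t)=(6,0): 1·6+6·0=6≤15, 4·6+3·0=24≤27, objective 18.
(s,t)=(5,0): 1·5+6·0=5≤15, 4·5+3·0=20≤27, objective 15.
The best lattice point is (6,1), giving 21.

21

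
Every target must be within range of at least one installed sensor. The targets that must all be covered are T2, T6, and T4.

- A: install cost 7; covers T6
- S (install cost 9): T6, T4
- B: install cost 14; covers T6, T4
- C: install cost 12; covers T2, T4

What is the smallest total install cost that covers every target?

The greedy cost-per-new-target heuristic would pick S and C for 21, but a cheaper cover exists.
Choose A and C: together they cover T2, T6, T4 — every target.
Total install cost: 7 + 12 = 19.
No cover costs less than 19.

19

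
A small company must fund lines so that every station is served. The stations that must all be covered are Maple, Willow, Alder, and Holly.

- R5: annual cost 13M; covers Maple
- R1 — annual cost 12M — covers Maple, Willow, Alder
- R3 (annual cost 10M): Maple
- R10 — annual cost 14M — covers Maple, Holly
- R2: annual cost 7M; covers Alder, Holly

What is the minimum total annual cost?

19

Choose R1 and R2: together they cover Maple, Willow, Alder, Holly — every station.
Total annual cost: 12 + 7 = 19.
No cover costs less than 19.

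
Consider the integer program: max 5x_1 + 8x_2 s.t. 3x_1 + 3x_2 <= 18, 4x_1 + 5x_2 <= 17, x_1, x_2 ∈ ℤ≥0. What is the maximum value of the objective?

24

The continuous relaxation peaks at (0, 3.4) with value 27.20; rounding to a feasible lattice point costs some objective.
(x_1,x_2)=(0,3): 3·0+3·3=9≤18, 4·0+5·3=15≤17, objective 24.
(x_1,x_2)=(1,2): 3·1+3·2=9≤18, 4·1+5·2=14≤17, objective 21.
The best lattice point is (0,3), giving 24.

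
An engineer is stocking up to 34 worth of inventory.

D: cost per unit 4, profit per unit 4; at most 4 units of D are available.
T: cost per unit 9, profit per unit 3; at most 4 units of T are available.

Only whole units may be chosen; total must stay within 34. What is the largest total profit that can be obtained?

22

4×D and 1×T: cost 25 ≤ 34, profit 4·4 + 1·3 = 19.
4×D and 2×T: cost 34 ≤ 34, profit 4·4 + 2·3 = 22.
Best is 22.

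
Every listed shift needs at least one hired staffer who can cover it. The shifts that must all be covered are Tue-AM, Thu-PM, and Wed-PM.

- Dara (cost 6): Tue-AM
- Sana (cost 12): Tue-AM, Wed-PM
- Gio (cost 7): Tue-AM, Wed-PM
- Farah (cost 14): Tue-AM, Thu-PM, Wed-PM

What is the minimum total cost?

14

This is a weighted set-cover instance.
The greedy cost-per-new-shift heuristic would pick Gio and Farah for 21, but a cheaper cover exists.
Farah alone covers Tue-AM, Thu-PM, Wed-PM — every shift.
Total cost: 14.
No cover costs less than 14.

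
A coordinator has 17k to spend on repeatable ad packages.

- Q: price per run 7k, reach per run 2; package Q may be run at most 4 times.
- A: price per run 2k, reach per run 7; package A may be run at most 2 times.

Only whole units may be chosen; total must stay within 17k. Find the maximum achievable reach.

16

Take 1×Q and 2×A: price 11 ≤ 17, reach 1·2 + 2·7 = 16.
A has the best ratio (7/2) and is taken to its limit of 2; remaining capacity is filled optimally with the others.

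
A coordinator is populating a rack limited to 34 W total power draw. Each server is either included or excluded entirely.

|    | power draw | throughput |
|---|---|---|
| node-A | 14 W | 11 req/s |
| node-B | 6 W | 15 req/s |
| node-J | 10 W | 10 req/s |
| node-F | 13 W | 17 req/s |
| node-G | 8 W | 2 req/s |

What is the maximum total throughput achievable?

node-A + node-B + node-J: power draw 14 + 6 + 10 = 30 ≤ 34, throughput 11 + 15 + 10 = 36.
node-A + node-B + node-F: power draw 14 + 6 + 13 = 33 ≤ 34, throughput 11 + 15 + 17 = 43.
node-B + node-J + node-F: power draw 6 + 10 + 13 = 29 ≤ 34, throughput 15 + 10 + 17 = 42.
Best is node-A, node-B, and node-F with total throughput 43.

43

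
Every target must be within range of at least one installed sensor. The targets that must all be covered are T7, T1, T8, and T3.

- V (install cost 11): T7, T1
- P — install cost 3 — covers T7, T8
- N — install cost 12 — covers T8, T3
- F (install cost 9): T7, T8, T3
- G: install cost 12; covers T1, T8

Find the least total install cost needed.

The greedy cost-per-new-target heuristic would pick P, F, and V for 23, but a cheaper cover exists.
Choose V and F: together they cover T7, T1, T8, T3 — every target.
Total install cost: 11 + 9 = 20.
No cover costs less than 20.

20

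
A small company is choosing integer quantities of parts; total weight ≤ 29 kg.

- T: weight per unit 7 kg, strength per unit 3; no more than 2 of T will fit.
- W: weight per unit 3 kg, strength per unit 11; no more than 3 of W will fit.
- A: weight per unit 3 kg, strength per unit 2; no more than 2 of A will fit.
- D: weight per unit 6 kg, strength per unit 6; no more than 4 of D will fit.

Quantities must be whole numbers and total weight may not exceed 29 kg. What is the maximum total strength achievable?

3×W, 2×A, and 2×D: weight 27 ≤ 29, strength 3·11 + 2·2 + 2·6 = 49.
3×W and 3×D: weight 27 ≤ 29, strength 3·11 + 3·6 = 51.
Best is 51.

51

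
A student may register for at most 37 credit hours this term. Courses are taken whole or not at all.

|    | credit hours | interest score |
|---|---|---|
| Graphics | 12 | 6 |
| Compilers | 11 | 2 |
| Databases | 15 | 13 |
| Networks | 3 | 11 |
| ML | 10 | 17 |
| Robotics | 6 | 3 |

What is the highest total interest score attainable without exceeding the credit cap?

Take Databases, Networks, ML, and Robotics: credit hours 15 + 3 + 10 + 6 = 34 ≤ 37, interest score 13 + 11 + 17 + 3 = 44.
No other feasible combination does better.

44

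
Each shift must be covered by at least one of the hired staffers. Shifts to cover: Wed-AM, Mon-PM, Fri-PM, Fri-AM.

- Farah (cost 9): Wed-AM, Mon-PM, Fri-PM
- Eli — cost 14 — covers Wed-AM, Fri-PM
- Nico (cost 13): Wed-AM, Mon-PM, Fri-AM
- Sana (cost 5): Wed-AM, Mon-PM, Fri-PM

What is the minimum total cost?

18

This is a weighted set-cover instance.
Choose Nico and Sana: together they cover Wed-AM, Mon-PM, Fri-PM, Fri-AM — every shift.
Total cost: 13 + 5 = 18.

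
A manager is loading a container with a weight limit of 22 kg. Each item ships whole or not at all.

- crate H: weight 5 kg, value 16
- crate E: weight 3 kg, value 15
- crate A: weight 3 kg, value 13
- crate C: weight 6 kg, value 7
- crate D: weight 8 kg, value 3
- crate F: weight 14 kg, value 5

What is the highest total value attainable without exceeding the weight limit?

51

crate H + crate E + crate A + crate C: weight 5 + 3 + 3 + 6 = 17 ≤ 22, value 16 + 15 + 13 + 7 = 51.
crate H + crate E + crate A: weight 5 + 3 + 3 = 11 ≤ 22, value 16 + 15 + 13 = 44.
crate H + crate E + crate A + crate D: weight 5 + 3 + 3 + 8 = 19 ≤ 22, value 16 + 15 + 13 + 3 = 47.
Best is crate H, crate E, crate A, and crate C with total value 51.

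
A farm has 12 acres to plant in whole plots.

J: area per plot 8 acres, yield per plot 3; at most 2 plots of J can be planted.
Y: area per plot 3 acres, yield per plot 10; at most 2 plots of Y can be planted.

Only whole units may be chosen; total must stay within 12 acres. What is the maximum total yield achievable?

20

This is a bounded integer knapsack.
2×Y: area 6 ≤ 12, yield 2·10 = 20.
1×J and 1×Y: area 11 ≤ 12, yield 1·3 + 1·10 = 13.
Best is 20.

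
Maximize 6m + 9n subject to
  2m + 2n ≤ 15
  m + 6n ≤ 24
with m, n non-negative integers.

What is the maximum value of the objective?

51

(m,n)=(4,3) is feasible, giving 51.
(m,n)=(5,2) is feasible, giving 48.
(m,n)=(3,3) is feasible, giving 45.
No feasible integer point exceeds 51.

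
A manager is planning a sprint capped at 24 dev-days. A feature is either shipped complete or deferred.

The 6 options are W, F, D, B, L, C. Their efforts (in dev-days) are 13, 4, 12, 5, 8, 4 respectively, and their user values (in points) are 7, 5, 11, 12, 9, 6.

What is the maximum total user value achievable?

Take F, B, L, and C: effort 4 + 5 + 8 + 4 = 21 ≤ 24, user value 5 + 12 + 9 + 6 = 32.
No other feasible combination does better.

32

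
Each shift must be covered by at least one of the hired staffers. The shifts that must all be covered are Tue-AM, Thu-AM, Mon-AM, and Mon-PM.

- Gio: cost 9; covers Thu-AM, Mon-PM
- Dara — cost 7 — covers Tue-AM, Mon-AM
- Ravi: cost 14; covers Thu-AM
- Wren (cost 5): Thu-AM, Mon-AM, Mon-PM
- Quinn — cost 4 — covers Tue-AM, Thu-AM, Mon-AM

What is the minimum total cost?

9

Choose Wren and Quinn: together they cover Tue-AM, Thu-AM, Mon-AM, Mon-PM — every shift.
Total cost: 5 + 4 = 9.
No cover costs less than 9.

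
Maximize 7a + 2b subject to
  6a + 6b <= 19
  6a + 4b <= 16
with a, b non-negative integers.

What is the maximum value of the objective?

16

Relaxing integrality, the LP optimum is 18.67 at (a,b) = (2.67, 0), which is not an integer point.
(a,b)=(2,1): 6·2+6·1=18≤19, 6·2+4·1=16≤16, objective 16.
(a,b)=(2,0): 6·2+6·0=12≤19, 6·2+4·0=12≤16, objective 14.
(a,b)=(1,2): 6·1+6·2=18≤19, 6·1+4·2=14≤16, objective 11.
(a,b)=(1,1): 6·1+6·1=12≤19, 6·1+4·1=10≤16, objective 9.
Maximum is 16 at (a,b)=(2,1).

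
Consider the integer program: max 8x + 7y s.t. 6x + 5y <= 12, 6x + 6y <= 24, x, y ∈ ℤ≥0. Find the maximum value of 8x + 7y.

16

Relaxing integrality, the LP optimum is 16.80 at (x,y) = (0, 2.4), which is not an integer point.
(x,y)=(2,0): 6·2+5·0=12≤12, 6·2+6·0=12≤24, objective 16.
(x,y)=(1,1): 6·1+5·1=11≤12, 6·1+6·1=12≤24, objective 15.
Maximum is 16 at (x,y)=(2,0).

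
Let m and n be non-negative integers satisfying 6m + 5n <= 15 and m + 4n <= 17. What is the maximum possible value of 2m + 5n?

15

(m,n)=(0,3): 6·0+5·3=15≤15, 1·0+4·3=12≤17, objective 15.
(m,n)=(0,2): 6·0+5·2=10≤15, 1·0+4·2=8≤17, objective 10.
The best lattice point is (0,3), giving 15.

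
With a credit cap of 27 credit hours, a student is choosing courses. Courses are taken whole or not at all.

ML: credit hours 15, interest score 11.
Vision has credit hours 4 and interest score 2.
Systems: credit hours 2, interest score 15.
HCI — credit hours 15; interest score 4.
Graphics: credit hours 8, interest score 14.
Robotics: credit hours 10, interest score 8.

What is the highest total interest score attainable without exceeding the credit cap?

40

Take ML, Systems, and Graphics: credit hours 15 + 2 + 8 = 25 ≤ 27, interest score 11 + 15 + 14 = 40.
No other feasible combination does better.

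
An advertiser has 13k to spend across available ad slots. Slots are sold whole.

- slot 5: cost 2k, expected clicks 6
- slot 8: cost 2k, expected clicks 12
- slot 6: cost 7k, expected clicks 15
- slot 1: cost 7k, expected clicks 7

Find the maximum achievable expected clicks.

33

This is a 0-1 knapsack instance.
Allowing fractional choices, the relaxed optimum would be about 35.0, but ad slots are indivisible.
slot 8 + slot 6: cost 2 + 7 = 9 ≤ 13, expected clicks 12 + 15 = 27.
slot 5 + slot 8 + slot 6: cost 2 + 2 + 7 = 11 ≤ 13, expected clicks 6 + 12 + 15 = 33.
Best is slot 5, slot 8, and slot 6 with total expected clicks 33.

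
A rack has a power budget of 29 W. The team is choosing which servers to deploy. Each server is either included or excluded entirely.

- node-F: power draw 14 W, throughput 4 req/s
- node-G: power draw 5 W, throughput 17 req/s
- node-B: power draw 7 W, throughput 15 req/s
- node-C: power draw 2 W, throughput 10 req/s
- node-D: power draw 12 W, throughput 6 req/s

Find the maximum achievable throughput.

This is an integer program with binary decision variables.
node-F + node-G + node-B + node-C: power draw 14 + 5 + 7 + 2 = 28 ≤ 29, throughput 4 + 17 + 15 + 10 = 46.
node-G + node-B + node-C + node-D: power draw 5 + 7 + 2 + 12 = 26 ≤ 29, throughput 17 + 15 + 10 + 6 = 48.
node-G + node-B + node-C: power draw 5 + 7 + 2 = 14 ≤ 29, throughput 17 + 15 + 10 = 42.
Best is node-G, node-B, node-C, and node-D with total throughput 48.

48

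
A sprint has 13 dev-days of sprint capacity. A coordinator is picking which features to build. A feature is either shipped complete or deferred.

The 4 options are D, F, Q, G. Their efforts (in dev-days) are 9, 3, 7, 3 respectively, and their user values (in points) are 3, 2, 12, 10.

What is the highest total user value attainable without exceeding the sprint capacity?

24

Take F, Q, and G: effort 3 + 7 + 3 = 13 ≤ 13, user value 2 + 12 + 10 = 24.
No other feasible combination does better.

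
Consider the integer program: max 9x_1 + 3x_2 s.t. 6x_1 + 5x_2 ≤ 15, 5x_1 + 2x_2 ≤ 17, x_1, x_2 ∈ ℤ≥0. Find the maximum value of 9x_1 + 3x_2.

18

(x_1,x_2)=(2,0) is feasible, giving 18.
(x_1,x_2)=(1,1) is feasible, giving 12.
(x_1,x_2)=(1,0) is feasible, giving 9.
No feasible integer point exceeds 18.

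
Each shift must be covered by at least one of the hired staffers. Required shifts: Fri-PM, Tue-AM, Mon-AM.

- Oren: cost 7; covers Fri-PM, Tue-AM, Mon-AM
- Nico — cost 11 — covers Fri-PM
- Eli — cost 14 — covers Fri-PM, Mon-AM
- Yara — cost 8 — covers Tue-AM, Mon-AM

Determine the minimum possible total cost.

7

Oren alone covers Fri-PM, Tue-AM, Mon-AM — every shift.
Total cost: 7.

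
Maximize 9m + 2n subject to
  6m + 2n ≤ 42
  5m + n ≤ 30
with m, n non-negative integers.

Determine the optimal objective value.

55

(m,n)=(5,5) is feasible, giving 55.
(m,n)=(5,4) is feasible, giving 53.
The best lattice point is (5,5), giving 55.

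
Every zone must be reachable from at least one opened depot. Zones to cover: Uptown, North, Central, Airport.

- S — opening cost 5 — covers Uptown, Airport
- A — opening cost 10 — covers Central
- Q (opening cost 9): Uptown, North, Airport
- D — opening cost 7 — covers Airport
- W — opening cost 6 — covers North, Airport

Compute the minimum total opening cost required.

19

The greedy cost-per-new-zone heuristic would pick S, W, and A for 21, but a cheaper cover exists.
Choose A and Q: together they cover Uptown, North, Central, Airport — every zone.
Total opening cost: 10 + 9 = 19.
No cover costs less than 19.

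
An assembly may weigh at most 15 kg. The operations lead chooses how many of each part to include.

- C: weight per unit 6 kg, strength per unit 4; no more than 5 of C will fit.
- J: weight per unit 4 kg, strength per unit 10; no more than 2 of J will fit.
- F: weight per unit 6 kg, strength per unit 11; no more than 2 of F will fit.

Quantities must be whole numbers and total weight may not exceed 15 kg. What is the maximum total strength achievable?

31

This is a bounded integer knapsack.
2×J and 1×F: weight 14 ≤ 15, strength 2·10 + 1·11 = 31.
1×C and 2×J: weight 14 ≤ 15, strength 1·4 + 2·10 = 24.
Best is 31.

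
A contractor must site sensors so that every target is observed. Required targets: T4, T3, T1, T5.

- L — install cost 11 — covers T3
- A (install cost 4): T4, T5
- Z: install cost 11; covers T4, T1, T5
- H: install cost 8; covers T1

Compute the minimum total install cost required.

22

The greedy cost-per-new-target heuristic would pick A, H, and L for 23, but a cheaper cover exists.
Choose L and Z: together they cover T4, T3, T1, T5 — every target.
Total install cost: 11 + 11 = 22.
No cover costs less than 22.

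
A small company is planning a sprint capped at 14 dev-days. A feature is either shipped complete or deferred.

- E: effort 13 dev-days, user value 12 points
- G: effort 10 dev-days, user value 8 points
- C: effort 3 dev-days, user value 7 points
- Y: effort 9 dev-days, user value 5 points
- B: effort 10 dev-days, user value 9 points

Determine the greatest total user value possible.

16

Allowing fractional choices, the relaxed optimum would be about 17.2, but features are indivisible.
G + C: effort 10 + 3 = 13 ≤ 14, user value 8 + 7 = 15.
C + Y: effort 3 + 9 = 12 ≤ 14, user value 7 + 5 = 12.
C + B: effort 3 + 10 = 13 ≤ 14, user value 7 + 9 = 16.
Best is C and B with total user value 16.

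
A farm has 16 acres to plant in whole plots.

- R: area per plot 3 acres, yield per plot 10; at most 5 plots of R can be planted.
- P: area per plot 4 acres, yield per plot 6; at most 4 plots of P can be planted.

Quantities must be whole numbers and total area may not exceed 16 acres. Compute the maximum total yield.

50

4×R and 1×P: area 16 ≤ 16, yield 4·10 + 1·6 = 46.
5×R: area 15 ≤ 16, yield 5·10 = 50.
Best is 50.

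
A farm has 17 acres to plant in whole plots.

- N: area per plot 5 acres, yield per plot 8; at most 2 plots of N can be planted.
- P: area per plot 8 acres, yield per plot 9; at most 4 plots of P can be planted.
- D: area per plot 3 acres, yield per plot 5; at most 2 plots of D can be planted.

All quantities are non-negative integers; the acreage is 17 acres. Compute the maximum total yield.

1×N, 1×P, and 1×D: area 16 ≤ 17, yield 1·8 + 1·9 + 1·5 = 22.
2×N and 2×D: area 16 ≤ 17, yield 2·8 + 2·5 = 26.
Best is 26.

26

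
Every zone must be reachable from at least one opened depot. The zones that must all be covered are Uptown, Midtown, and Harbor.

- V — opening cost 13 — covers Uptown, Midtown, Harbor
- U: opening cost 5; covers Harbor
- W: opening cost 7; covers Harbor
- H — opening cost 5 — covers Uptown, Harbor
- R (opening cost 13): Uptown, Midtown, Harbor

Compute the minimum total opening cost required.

This is a weighted set-cover instance.
The greedy cost-per-new-zone heuristic would pick H and V for 18, but a cheaper cover exists.
V alone covers Uptown, Midtown, Harbor — every zone.
Total opening cost: 13.
No cover costs less than 13.

13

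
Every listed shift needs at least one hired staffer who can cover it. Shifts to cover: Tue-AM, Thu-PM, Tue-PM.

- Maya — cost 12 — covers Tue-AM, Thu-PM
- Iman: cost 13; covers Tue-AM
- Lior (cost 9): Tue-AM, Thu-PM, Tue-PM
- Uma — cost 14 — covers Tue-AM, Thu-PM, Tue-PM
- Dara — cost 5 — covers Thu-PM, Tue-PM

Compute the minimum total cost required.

The greedy cost-per-new-shift heuristic would pick Dara and Lior for 14, but a cheaper cover exists.
Lior alone covers Tue-AM, Thu-PM, Tue-PM — every shift.
Total cost: 9.
No cover costs less than 9.

9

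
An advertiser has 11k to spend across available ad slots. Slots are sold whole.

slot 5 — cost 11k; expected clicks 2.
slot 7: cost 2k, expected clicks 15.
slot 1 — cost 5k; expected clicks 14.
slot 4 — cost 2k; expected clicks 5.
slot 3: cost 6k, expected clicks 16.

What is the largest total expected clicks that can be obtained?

36

Allowing fractional choices, the relaxed optimum would be about 39.7, but ad slots are indivisible.
slot 7 + slot 4 + slot 3: cost 2 + 2 + 6 = 10 ≤ 11, expected clicks 15 + 5 + 16 = 36.
slot 7 + slot 1 + slot 4: cost 2 + 5 + 2 = 9 ≤ 11, expected clicks 15 + 14 + 5 = 34.
Best is slot 7, slot 4, and slot 3 with total expected clicks 36.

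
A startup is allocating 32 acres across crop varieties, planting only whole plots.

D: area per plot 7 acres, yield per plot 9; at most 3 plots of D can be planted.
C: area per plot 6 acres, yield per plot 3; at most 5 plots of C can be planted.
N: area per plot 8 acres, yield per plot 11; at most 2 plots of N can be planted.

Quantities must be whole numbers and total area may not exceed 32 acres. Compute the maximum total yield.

40

This is a bounded integer knapsack.
N has the best ratio (11/8); taking only N gives at most 2×11 = 22 (stopped by the supply cap of 2).
Mixing does better — 2×D and 2×N: area 30 ≤ 32, yield 2·9 + 2·11 = 40.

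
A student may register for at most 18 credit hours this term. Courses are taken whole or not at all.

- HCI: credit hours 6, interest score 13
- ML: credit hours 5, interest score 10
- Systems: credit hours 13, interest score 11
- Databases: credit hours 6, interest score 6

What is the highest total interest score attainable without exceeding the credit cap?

29

This is an integer program with binary decision variables.
HCI + ML: credit hours 6 + 5 = 11 ≤ 18, interest score 13 + 10 = 23.
HCI + ML + Databases: credit hours 6 + 5 + 6 = 17 ≤ 18, interest score 13 + 10 + 6 = 29.
ML + Systems: credit hours 5 + 13 = 18 ≤ 18, interest score 10 + 11 = 21.
Best is HCI, ML, and Databases with total interest score 29.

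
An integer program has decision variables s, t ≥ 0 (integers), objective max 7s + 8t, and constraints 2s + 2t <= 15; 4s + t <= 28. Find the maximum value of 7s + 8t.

56

(s,t)=(0,7) is feasible, giving 56.
(s,t)=(1,6) is feasible, giving 55.
(s,t)=(0,6) is feasible, giving 48.
No feasible integer point exceeds 56.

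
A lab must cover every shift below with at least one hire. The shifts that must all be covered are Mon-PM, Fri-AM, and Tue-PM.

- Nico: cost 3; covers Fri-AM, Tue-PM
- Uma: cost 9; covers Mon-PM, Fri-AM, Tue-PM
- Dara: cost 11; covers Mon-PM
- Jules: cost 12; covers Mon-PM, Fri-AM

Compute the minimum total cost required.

9

The greedy cost-per-new-shift heuristic would pick Nico and Uma for 12, but a cheaper cover exists.
Uma alone covers Mon-PM, Fri-AM, Tue-PM — every shift.
Total cost: 9.
No cover costs less than 9.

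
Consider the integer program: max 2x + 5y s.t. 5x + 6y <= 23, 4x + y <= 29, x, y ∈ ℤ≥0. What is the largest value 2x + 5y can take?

Relaxing integrality, the LP optimum is 19.17 at (x,y) = (0, 3.83), which is not an integer point.
(x,y)=(1,3): 5·1+6·3=23≤23, 4·1+1·3=7≤29, objective 17.
(x,y)=(0,3): 5·0+6·3=18≤23, 4·0+1·3=3≤29, objective 15.
(x,y)=(2,2): 5·2+6·2=22≤23, 4·2+1·2=10≤29, objective 14.
(x,y)=(1,2): 5·1+6·2=17≤23, 4·1+1·2=6≤29, objective 12.
No feasible integer point exceeds 17.

17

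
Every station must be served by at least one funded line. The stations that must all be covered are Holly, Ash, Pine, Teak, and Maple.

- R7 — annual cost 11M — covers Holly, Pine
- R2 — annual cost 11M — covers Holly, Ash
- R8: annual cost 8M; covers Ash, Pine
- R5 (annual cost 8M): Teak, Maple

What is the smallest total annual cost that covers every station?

Choose R7, R8, and R5: together they cover Holly, Ash, Pine, Teak, Maple — every station.
Total annual cost: 11 + 8 + 8 = 27.

27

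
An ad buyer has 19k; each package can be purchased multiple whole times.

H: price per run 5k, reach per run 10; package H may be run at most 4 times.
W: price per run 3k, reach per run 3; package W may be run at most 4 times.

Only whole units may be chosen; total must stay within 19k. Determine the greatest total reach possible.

33

3×H and 1×W: price 18 ≤ 19, reach 3·10 + 1·3 = 33.
3×H: price 15 ≤ 19, reach 3·10 = 30.
Best is 33.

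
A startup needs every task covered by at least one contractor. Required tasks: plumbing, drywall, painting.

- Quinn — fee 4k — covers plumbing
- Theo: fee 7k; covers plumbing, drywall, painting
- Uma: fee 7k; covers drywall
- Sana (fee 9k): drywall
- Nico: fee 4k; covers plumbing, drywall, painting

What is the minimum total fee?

4

Nico alone covers plumbing, drywall, painting — every task.
Total fee: 4.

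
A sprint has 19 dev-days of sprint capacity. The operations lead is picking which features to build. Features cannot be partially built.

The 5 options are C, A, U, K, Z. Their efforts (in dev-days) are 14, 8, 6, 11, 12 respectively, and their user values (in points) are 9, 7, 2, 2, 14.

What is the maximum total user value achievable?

Take U and Z: effort 6 + 12 = 18 ≤ 19, user value 2 + 14 = 16.
No other feasible combination does better.

16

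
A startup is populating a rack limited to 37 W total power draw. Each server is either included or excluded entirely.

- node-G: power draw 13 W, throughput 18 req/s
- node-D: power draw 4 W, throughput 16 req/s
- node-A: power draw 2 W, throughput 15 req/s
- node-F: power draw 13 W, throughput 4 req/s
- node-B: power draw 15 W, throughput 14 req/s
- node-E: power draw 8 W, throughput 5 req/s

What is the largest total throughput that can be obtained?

node-G + node-D + node-A + node-E: power draw 13 + 4 + 2 + 8 = 27 ≤ 37, throughput 18 + 16 + 15 + 5 = 54.
node-G + node-D + node-A + node-B: power draw 13 + 4 + 2 + 15 = 34 ≤ 37, throughput 18 + 16 + 15 + 14 = 63.
node-G + node-D + node-A + node-F: power draw 13 + 4 + 2 + 13 = 32 ≤ 37, throughput 18 + 16 + 15 + 4 = 53.
Best is node-G, node-D, node-A, and node-B with total throughput 63.

63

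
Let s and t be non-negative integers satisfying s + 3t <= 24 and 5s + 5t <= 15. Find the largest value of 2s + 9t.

27

(s,t)=(0,3) is feasible, giving 27.
(s,t)=(1,2) is feasible, giving 20.
(s,t)=(0,2) is feasible, giving 18.
Maximum is 27 at (s,t)=(0,3).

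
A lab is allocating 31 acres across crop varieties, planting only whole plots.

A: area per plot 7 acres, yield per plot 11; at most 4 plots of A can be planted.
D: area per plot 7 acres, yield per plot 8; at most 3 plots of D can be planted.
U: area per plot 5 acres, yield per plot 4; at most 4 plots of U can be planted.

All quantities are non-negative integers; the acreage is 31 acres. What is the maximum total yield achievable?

3×A and 2×U: area 31 ≤ 31, yield 3·11 + 2·4 = 41.
4×A: area 28 ≤ 31, yield 4·11 = 44.
Best is 44.

44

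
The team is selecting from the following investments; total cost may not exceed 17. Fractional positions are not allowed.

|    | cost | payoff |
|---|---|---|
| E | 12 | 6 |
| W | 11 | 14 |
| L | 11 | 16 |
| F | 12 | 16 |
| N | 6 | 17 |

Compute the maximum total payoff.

33

Take L and N: cost 11 + 6 = 17 ≤ 17, payoff 16 + 17 = 33.
No other feasible combination does better.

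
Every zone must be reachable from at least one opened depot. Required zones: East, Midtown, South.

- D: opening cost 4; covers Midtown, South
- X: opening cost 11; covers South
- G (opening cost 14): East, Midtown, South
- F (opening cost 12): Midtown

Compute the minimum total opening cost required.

14

The greedy cost-per-new-zone heuristic would pick D and G for 18, but a cheaper cover exists.
G alone covers East, Midtown, South — every zone.
Total opening cost: 14.
No cover costs less than 14.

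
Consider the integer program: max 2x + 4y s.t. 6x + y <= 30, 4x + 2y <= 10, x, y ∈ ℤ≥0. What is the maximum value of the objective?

20

(x,y)=(0,5): 6·0+1·5=5≤30, 4·0+2·5=10≤10, objective 20.
(x,y)=(0,4): 6·0+1·4=4≤30, 4·0+2·4=8≤10, objective 16.
The best lattice point is (0,5), giving 20.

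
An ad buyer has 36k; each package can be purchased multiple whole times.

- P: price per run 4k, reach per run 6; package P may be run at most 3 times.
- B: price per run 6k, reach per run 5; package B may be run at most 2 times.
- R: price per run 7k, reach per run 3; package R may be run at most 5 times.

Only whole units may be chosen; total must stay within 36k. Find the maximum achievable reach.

P has the best ratio (6/4); taking only P gives at most 3×6 = 18 (stopped by the supply cap of 3).
Mixing does better — 3×P, 2×B, and 1×R: price 31 ≤ 36, reach 3·6 + 2·5 + 1·3 = 31.

31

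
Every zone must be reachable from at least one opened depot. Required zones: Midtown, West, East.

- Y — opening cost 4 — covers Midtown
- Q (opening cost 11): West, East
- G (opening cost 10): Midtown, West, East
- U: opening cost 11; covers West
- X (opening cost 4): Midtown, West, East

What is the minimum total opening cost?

4

X alone covers Midtown, West, East — every zone.
Total opening cost: 4.
No cover costs less than 4.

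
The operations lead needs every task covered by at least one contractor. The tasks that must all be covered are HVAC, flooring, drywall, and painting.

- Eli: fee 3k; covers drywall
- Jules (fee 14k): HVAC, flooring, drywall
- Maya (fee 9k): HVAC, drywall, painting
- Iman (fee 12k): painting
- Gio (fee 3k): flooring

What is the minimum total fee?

The greedy cost-per-new-task heuristic would pick Eli, Gio, and Maya for 15, but a cheaper cover exists.
Choose Maya and Gio: together they cover HVAC, flooring, drywall, painting — every task.
Total fee: 9 + 3 = 12.
No cover costs less than 12.

12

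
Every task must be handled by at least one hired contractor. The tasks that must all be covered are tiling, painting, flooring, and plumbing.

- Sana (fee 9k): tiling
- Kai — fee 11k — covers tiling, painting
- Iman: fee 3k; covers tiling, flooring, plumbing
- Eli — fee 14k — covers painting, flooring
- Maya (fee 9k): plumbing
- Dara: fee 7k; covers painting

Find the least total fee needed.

10

Choose Iman and Dara: together they cover tiling, painting, flooring, plumbing — every task.
Total fee: 3 + 7 = 10.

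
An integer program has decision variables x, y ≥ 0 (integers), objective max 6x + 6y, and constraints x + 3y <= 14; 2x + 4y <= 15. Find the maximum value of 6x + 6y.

42

Relaxing integrality, the LP optimum is 45.00 at (x,y) = (7.5, 0), which is not an integer point.
(x,y)=(7,0) is feasible, giving 42.
(x,y)=(6,0) is feasible, giving 36.
The best lattice point is (7,0), giving 42.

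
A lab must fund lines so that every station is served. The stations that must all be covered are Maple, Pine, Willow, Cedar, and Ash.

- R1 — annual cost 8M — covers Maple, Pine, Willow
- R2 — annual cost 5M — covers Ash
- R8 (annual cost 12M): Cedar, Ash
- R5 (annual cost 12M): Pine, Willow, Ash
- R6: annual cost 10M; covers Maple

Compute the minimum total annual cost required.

This is a weighted set-cover instance.
The greedy cost-per-new-station heuristic would pick R1, R2, and R8 for 25, but a cheaper cover exists.
Choose R1 and R8: together they cover Maple, Pine, Willow, Cedar, Ash — every station.
Total annual cost: 8 + 12 = 20.
No cover costs less than 20.

20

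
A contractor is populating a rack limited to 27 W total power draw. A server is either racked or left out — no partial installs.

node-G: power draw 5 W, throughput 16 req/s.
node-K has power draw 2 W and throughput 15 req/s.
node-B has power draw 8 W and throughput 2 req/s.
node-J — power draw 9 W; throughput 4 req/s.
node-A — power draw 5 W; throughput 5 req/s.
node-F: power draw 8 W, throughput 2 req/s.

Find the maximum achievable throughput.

node-G + node-K + node-J + node-A: power draw 5 + 2 + 9 + 5 = 21 ≤ 27, throughput 16 + 15 + 4 + 5 = 40.
node-G + node-K + node-A + node-F: power draw 5 + 2 + 5 + 8 = 20 ≤ 27, throughput 16 + 15 + 5 + 2 = 38.
node-G + node-K + node-B + node-A: power draw 5 + 2 + 8 + 5 = 20 ≤ 27, throughput 16 + 15 + 2 + 5 = 38.
Best is node-G, node-K, node-J, and node-A with total throughput 40.

40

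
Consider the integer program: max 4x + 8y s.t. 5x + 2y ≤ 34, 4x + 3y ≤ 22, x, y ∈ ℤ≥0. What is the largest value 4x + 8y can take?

56

Relaxing integrality, the LP optimum is 58.67 at (x,y) = (0, 7.33), which is not an integer point.
(x,y)=(0,7): 5·0+2·7=14≤34, 4·0+3·7=21≤22, objective 56.
(x,y)=(1,6): 5·1+2·6=17≤34, 4·1+3·6=22≤22, objective 52.
(x,y)=(0,6): 5·0+2·6=12≤34, 4·0+3·6=18≤22, objective 48.
No feasible integer point exceeds 56.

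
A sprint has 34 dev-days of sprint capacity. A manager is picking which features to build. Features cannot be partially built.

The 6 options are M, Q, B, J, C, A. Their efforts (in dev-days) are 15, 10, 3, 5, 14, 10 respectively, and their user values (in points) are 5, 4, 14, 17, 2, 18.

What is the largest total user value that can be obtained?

54

Take M, B, J, and A: effort 15 + 3 + 5 + 10 = 33 ≤ 34, user value 5 + 14 + 17 + 18 = 54.
No other feasible combination does better.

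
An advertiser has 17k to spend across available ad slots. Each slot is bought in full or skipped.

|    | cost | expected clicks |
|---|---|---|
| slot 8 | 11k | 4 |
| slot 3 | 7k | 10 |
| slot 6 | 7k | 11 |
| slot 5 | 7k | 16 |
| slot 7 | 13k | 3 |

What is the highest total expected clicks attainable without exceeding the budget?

Allowing fractional choices, the relaxed optimum would be about 31.3, but ad slots are indivisible.
slot 6 + slot 5: cost 7 + 7 = 14 ≤ 17, expected clicks 11 + 16 = 27.
slot 3 + slot 5: cost 7 + 7 = 14 ≤ 17, expected clicks 10 + 16 = 26.
Best is slot 6 and slot 5 with total expected clicks 27.

27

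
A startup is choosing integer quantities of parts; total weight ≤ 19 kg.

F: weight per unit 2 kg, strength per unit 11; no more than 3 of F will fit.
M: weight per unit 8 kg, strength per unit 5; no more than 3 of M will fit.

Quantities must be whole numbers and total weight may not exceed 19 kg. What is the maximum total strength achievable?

F has the best ratio (11/2); taking only F gives at most 3×11 = 33 (stopped by the supply cap of 3).
Mixing does better — 3×F and 1×M: weight 14 ≤ 19, strength 3·11 + 1·5 = 38.

38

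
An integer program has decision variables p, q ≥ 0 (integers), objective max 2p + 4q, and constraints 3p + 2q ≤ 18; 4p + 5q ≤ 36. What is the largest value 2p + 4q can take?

(p,q)=(0,7): 3·0+2·7=14≤18, 4·0+5·7=35≤36, objective 28.
(p,q)=(1,6): 3·1+2·6=15≤18, 4·1+5·6=34≤36, objective 26.
Maximum is 28 at (p,q)=(0,7).

28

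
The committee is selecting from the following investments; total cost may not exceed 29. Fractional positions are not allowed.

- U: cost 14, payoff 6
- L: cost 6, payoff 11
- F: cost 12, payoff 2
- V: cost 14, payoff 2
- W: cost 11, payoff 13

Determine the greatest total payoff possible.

Take L, F, and W: cost 6 + 12 + 11 = 29 ≤ 29, payoff 11 + 2 + 13 = 26.
No other feasible combination does better.

26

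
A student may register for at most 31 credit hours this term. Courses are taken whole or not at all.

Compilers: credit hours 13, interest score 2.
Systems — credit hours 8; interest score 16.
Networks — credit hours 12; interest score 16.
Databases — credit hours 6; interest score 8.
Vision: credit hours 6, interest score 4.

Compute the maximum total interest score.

40

This is an integer program with binary decision variables.
Systems + Networks + Vision: credit hours 8 + 12 + 6 = 26 ≤ 31, interest score 16 + 16 + 4 = 36.
Systems + Networks + Databases: credit hours 8 + 12 + 6 = 26 ≤ 31, interest score 16 + 16 + 8 = 40.
Systems + Networks: credit hours 8 + 12 = 20 ≤ 31, interest score 16 + 16 = 32.
Best is Systems, Networks, and Databases with total interest score 40.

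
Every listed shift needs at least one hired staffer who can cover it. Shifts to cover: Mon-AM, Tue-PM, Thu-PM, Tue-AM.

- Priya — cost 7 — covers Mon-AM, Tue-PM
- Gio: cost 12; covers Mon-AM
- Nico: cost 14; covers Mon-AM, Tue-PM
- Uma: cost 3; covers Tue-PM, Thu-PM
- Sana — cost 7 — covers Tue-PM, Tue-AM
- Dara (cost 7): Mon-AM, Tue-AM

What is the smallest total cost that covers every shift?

Choose Uma and Dara: together they cover Mon-AM, Tue-PM, Thu-PM, Tue-AM — every shift.
Total cost: 3 + 7 = 10.
No cover costs less than 10.

10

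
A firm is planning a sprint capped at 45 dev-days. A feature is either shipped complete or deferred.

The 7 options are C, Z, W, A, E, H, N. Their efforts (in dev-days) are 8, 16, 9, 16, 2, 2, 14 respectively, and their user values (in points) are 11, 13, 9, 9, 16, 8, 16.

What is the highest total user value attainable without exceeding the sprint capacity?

Z + W + E + H + N: effort 16 + 9 + 2 + 2 + 14 = 43 ≤ 45, user value 13 + 9 + 16 + 8 + 16 = 62.
C + Z + E + H + N: effort 8 + 16 + 2 + 2 + 14 = 42 ≤ 45, user value 11 + 13 + 16 + 8 + 16 = 64.
Best is C, Z, E, H, and N with total user value 64.

64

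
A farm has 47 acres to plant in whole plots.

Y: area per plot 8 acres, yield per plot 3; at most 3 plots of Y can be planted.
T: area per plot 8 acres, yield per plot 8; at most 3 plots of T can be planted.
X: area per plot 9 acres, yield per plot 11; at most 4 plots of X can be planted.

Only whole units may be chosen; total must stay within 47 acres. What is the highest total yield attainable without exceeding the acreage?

52

X has the best ratio (11/9); taking only X gives at most 4×11 = 44 (stopped by the supply cap of 4).
Mixing does better — 1×T and 4×X: area 44 ≤ 47, yield 1·8 + 4·11 = 52.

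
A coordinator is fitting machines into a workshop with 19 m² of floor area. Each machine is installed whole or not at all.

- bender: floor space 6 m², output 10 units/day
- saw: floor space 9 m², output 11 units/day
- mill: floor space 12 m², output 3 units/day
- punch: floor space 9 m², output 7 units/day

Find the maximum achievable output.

This is a 0-1 knapsack instance.
bender + punch: floor space 6 + 9 = 15 ≤ 19, output 10 + 7 = 17.
saw + punch: floor space 9 + 9 = 18 ≤ 19, output 11 + 7 = 18.
bender + saw: floor space 6 + 9 = 15 ≤ 19, output 10 + 11 = 21.
Best is bender and saw with total output 21.

21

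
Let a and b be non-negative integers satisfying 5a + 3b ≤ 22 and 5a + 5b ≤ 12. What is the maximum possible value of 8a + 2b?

16

Relaxing integrality, the LP optimum is 19.20 at (a,b) = (2.4, 0), which is not an integer point.
(a,b)=(2,0): 5·2+3·0=10≤22, 5·2+5·0=10≤12, objective 16.
(a,b)=(1,1): 5·1+3·1=8≤22, 5·1+5·1=10≤12, objective 10.
(a,b)=(1,0): 5·1+3·0=5≤22, 5·1+5·0=5≤12, objective 8.
Maximum is 16 at (a,b)=(2,0).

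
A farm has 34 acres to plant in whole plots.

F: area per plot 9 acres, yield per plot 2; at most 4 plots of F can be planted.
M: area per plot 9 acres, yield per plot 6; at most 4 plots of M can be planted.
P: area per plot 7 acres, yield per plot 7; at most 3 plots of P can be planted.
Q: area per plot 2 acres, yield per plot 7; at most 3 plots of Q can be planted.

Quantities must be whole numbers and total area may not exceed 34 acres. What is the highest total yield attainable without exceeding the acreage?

42

Take 3×P and 3×Q: area 27 ≤ 34, yield 3·7 + 3·7 = 42.
Q has the best ratio (7/2) and is taken to its limit of 3; remaining capacity is filled optimally with the others.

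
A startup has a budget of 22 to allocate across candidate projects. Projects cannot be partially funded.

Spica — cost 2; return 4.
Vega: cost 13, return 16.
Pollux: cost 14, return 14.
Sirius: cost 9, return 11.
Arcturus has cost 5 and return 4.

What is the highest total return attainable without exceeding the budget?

Treat it as a binary knapsack problem.
Spica + Vega + Arcturus: cost 2 + 13 + 5 = 20 ≤ 22, return 4 + 16 + 4 = 24.
Vega + Sirius: cost 13 + 9 = 22 ≤ 22, return 16 + 11 = 27.
Best is Vega and Sirius with total return 27.

27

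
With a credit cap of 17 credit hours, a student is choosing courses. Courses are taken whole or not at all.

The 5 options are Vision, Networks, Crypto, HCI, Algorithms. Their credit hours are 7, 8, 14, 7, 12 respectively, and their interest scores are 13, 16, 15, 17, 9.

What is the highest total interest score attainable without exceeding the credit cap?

33

This is a 0-1 knapsack instance.
Allowing fractional choices, the relaxed optimum would be about 36.7, but courses are indivisible.
Vision + Networks: credit hours 7 + 8 = 15 ≤ 17, interest score 13 + 16 = 29.
Networks + HCI: credit hours 8 + 7 = 15 ≤ 17, interest score 16 + 17 = 33.
Vision + HCI: credit hours 7 + 7 = 14 ≤ 17, interest score 13 + 17 = 30.
Best is Networks and HCI with total interest score 33.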